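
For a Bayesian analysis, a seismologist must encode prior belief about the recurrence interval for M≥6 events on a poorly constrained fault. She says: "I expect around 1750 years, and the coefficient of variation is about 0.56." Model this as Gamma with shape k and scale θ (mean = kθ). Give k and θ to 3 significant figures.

For Gamma(k, scale θ): mean = kθ, variance = kθ², so CV = 1/√k.
CV = 0.56, hence k = 1/CV² = 3.19.
Then θ = mean/k = 1750/3.19 = 549.

k ≈ 3.19, θ ≈ 549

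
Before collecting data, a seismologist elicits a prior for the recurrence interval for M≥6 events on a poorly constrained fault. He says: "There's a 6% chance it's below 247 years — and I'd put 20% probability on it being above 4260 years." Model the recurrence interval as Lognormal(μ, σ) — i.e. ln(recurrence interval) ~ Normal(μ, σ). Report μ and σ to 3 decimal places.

If T ~ Lognormal(μ,σ) then ln T ~ Normal(μ,σ), so the p-quantile of ln T is μ + z_p·σ.
ln(247) = 5.509 and ln(4260) = 8.357; z_{0.06} = -1.555, z_{0.8} = 0.8416.
σ = (8.357 − 5.509)/(0.8416 − (-1.555)) = 1.188.
μ = 5.509 − (-1.555)·1.188 = 7.357.

μ ≈ 7.357, σ ≈ 1.188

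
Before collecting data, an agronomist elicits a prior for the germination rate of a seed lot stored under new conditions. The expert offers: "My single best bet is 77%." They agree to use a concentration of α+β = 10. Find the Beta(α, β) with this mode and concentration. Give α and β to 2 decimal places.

α = 7.16, β = 2.84

For α,β > 1 the Beta mode is (α−1)/(α+β−2). With α+β = 10, the mode is (α−1)/8.
Set (α−1)/8 = 0.77 → α = 1 + 0.77·8 = 7.16.
β = 10 − α = 2.84.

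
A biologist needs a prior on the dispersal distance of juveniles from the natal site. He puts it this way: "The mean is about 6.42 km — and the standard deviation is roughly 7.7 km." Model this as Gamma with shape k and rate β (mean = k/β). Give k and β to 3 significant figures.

k ≈ 0.695, β ≈ 0.108

For Gamma(k, rate β): mean = k/β, variance = k/β², so CV = 1/√k.
CV = SD/mean = 7.7/6.42 = 1.199, hence k = 1/CV² = 0.695.
Then β = k/mean = 0.695/6.42 = 0.108.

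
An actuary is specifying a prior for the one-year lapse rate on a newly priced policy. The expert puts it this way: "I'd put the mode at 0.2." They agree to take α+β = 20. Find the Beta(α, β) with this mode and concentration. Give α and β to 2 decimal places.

α = 4.60, β = 15.40

For α,β > 1 the Beta mode is (α−1)/(α+β−2). With α+β = 20, the mode is (α−1)/18.
Set (α−1)/18 = 0.2 → α = 1 + 0.2·18 = 4.60.
β = 20 − α = 15.40.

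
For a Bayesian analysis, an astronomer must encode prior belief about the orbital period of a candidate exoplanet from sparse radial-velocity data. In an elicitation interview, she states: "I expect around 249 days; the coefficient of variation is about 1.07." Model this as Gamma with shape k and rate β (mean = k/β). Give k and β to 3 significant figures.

For Gamma(k, rate β): mean = k/β, variance = k/β², so CV = 1/√k.
CV = 1.07, hence k = 1/CV² = 0.873.
Then β = k/mean = 0.873/249 = 0.00351.

k ≈ 0.873, β ≈ 0.00351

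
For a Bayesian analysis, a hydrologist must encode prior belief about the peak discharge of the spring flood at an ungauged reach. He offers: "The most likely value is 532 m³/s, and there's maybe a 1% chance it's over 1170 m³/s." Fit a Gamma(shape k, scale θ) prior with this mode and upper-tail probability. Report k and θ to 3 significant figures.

Gamma(k,θ) with k>1 has mode (k−1)θ, so θ = 532/(k−1).
Need P(X < 1170) = 0.99 with θ tied to k this way. Start at k = 2, θ = 532: P(X<1170) ≈ 0.645.
Too low — raise k to concentrate. Iterating converges to k ≈ 8.76.
Then θ = 532/(8.76−1) ≈ 68.5.

k ≈ 8.76, θ ≈ 68.5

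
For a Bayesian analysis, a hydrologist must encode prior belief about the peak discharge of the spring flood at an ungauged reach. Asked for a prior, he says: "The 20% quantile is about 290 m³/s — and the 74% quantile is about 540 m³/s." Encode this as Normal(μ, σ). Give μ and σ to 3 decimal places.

μ = 431.690, σ = 168.354

For Normal(μ,σ), the p-quantile is μ + z_p·σ. Here z_{0.2} = -0.8416, z_{0.74} = 0.6433.
So 290 = μ − 0.8416σ and 540 = μ + 0.6433σ.
Subtracting: σ = (540 − 290)/(0.6433 − (-0.8416)) = 168.354.
Then μ = 290 − (-0.8416)·168.354 = 431.690.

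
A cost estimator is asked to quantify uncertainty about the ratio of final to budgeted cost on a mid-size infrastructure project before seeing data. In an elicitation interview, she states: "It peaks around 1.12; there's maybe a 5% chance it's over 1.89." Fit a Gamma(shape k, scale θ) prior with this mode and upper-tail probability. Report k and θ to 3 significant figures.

Gamma(k,θ) with k>1 has mode (k−1)θ, so θ = 1.12/(k−1).
Need P(X < 1.89) = 0.95 with θ tied to k this way. Start at k = 2, θ = 1.12: P(X<1.89) ≈ 0.503.
Too low — raise k to concentrate. Iterating converges to k ≈ 11.2.
Then θ = 1.12/(11.2−1) ≈ 0.11.

k ≈ 11.2, θ ≈ 0.11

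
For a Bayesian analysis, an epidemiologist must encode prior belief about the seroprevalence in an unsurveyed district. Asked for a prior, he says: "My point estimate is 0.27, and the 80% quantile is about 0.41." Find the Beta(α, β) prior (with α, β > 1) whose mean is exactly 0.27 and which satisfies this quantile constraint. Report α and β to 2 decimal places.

α ≈ 1.70, β ≈ 4.60

With mean 0.27 fixed, write α = 0.27s, β = 0.73s where s = α+β.
Need P(θ < 0.41) = 0.8 under Beta(0.27s, 0.73s). Normal approximation: (q−m)/√(m(1−m)/s) ≈ z_{0.8} = 0.842, so s ≈ 0.27·0.73·(0.842)²/(0.41−0.27)² = 7.1.
At s = 7.1: P(θ<0.41) ≈ 0.811. Adjusting to match 0.8 gives s ≈ 6.30.
So α = 0.27·6.30 ≈ 1.70, β = 0.73·6.30 ≈ 4.60.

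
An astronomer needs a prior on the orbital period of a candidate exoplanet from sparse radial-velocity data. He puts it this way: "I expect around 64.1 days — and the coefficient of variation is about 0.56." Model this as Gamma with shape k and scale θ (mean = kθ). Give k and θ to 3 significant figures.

k ≈ 3.19, θ ≈ 20.1

For Gamma(k, scale θ): mean = kθ, variance = kθ², so CV = 1/√k.
CV = 0.56, hence k = 1/CV² = 3.19.
Then θ = mean/k = 64.1/3.19 = 20.1.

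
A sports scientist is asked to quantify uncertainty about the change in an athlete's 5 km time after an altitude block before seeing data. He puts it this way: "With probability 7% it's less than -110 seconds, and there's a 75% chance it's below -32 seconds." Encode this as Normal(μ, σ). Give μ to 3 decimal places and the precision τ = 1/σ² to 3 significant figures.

The p-quantile of Normal(μ,σ) is μ + z_p·σ, with z_{0.07} = -1.476 and z_{0.75} = 0.6745.
Eliminate σ: μ = (z₂·x₁ − z₁·x₂)/(z₂ − z₁) = (0.6745·-110 − (-1.476)·-32)/2.15 = -56.467.
Then σ = (x₂ − x₁)/(z₂ − z₁) = (-32 − -110)/2.15 = 36.274.
Precision τ = 1/σ² = 1/36.27² = 0.00076.

μ = -56.467, τ = 0.00076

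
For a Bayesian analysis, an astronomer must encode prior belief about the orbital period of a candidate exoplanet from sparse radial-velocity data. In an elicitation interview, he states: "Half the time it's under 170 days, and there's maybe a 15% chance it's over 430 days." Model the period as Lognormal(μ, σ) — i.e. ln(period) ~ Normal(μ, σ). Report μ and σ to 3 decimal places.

μ ≈ 5.136, σ ≈ 0.895

If T ~ Lognormal(μ,σ) then ln T ~ Normal(μ,σ), so the p-quantile of ln T is μ + z_p·σ.
ln(170) = 5.136 and ln(430) = 6.064; z_{0.5} = 0, z_{0.85} = 1.036.
σ = (6.064 − 5.136)/(1.036 − (0)) = 0.895.
μ = 5.136 − (0)·0.895 = 5.136.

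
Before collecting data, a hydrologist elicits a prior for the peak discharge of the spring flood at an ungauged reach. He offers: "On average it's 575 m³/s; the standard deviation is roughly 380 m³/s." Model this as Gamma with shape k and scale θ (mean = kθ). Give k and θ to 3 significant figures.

For Gamma(k, scale θ): mean = kθ, variance = kθ², so CV = 1/√k.
CV = SD/mean = 380/575 = 0.6609, hence k = 1/CV² = 2.29.
Then θ = mean/k = 575/2.29 = 251.

k ≈ 2.29, θ ≈ 251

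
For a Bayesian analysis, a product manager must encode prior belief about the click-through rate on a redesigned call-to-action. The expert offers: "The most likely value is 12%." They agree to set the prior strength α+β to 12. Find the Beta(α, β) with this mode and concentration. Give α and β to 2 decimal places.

For α,β > 1 the Beta mode is (α−1)/(α+β−2). With α+β = 12, the mode is (α−1)/10.
Set (α−1)/10 = 0.12 → α = 1 + 0.12·10 = 2.20.
β = 12 − α = 9.80.

α = 2.20, β = 9.80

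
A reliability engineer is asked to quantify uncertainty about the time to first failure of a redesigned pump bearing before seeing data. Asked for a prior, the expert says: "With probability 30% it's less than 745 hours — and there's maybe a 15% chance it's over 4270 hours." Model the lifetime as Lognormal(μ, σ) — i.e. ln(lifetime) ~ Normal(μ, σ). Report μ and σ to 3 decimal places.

μ ≈ 7.200, σ ≈ 1.119

If T ~ Lognormal(μ,σ) then ln T ~ Normal(μ,σ), so the p-quantile of ln T is μ + z_p·σ.
ln(745) = 6.613 and ln(4270) = 8.359; z_{0.3} = -0.5244, z_{0.85} = 1.036.
σ = (8.359 − 6.613)/(1.036 − (-0.5244)) = 1.119.
μ = 6.613 − (-0.5244)·1.119 = 7.200.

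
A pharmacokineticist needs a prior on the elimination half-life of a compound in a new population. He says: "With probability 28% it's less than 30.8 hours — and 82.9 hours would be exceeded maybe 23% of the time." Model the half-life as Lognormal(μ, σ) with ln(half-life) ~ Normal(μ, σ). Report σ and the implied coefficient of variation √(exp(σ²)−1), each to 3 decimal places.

σ ≈ 0.749, CV ≈ 0.868

If T ~ Lognormal(μ,σ) then ln T ~ Normal(μ,σ), so the p-quantile of ln T is μ + z_p·σ.
ln(30.8) = 3.428 and ln(82.9) = 4.418; z_{0.28} = -0.5828, z_{0.77} = 0.7388.
σ = (4.418 − 3.428)/(0.7388 − (-0.5828)) = 0.749.
μ = 3.428 − (-0.5828)·0.749 = 3.864.
CV = √(exp(σ²)−1) = √(exp(0.5612)−1) = 0.868.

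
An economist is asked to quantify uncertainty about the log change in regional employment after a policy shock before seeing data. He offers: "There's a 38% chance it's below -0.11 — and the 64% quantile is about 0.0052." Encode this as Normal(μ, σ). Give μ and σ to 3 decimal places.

μ = -0.057, σ = 0.174

The p-quantile of Normal(μ,σ) is μ + z_p·σ, with z_{0.38} = -0.3055 and z_{0.64} = 0.3585.
Eliminate σ: μ = (z₂·x₁ − z₁·x₂)/(z₂ − z₁) = (0.3585·-0.11 − (-0.3055)·0.0052)/0.6639 = -0.057.
Then σ = (x₂ − x₁)/(z₂ − z₁) = (0.0052 − -0.11)/0.6639 = 0.174.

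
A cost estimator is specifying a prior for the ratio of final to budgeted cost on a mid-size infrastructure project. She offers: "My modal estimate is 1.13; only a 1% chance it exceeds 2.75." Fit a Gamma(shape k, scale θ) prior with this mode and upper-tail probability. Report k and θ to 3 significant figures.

Gamma(k,θ) with k>1 has mode (k−1)θ, so θ = 1.13/(k−1).
Need P(X < 2.75) = 0.99 with θ tied to k this way. Start at k = 2, θ = 1.13: P(X<2.75) ≈ 0.699.
Too low — raise k to concentrate. Iterating converges to k ≈ 6.97.
Then θ = 1.13/(6.97−1) ≈ 0.189.

k ≈ 6.97, θ ≈ 0.189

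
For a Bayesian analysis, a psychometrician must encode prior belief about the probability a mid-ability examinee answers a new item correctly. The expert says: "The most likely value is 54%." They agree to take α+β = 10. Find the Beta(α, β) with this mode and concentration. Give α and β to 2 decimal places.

α = 5.32, β = 4.68

For α,β > 1 the Beta mode is (α−1)/(α+β−2). With α+β = 10, the mode is (α−1)/8.
Set (α−1)/8 = 0.54 → α = 1 + 0.54·8 = 5.32.
β = 10 − α = 4.68.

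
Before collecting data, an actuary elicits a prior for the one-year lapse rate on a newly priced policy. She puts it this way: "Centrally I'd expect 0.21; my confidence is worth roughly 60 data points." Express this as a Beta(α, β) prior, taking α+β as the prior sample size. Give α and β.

α = 12.6, β = 47.4

Under the effective-sample-size interpretation, Beta(α, β) has prior mean α/(α+β) and prior sample size α+β.
So α+β = 60 and α/(α+β) = 0.21, giving α = 0.21·60 = 12.6 and β = 60 − 12.6 = 47.4.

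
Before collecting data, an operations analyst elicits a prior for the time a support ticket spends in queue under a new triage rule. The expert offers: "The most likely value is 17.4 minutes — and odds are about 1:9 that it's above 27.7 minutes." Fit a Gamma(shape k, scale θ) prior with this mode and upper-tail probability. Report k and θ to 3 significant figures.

Gamma(k,θ) with k>1 has mode (k−1)θ, so θ = 17.4/(k−1).
Need P(X < 27.7) = 0.9 with θ tied to k this way. Start at k = 2, θ = 17.4: P(X<27.7) ≈ 0.472.
Too low — raise k to concentrate. Iterating converges to k ≈ 9.68.
Then θ = 17.4/(9.68−1) ≈ 2.

k ≈ 9.68, θ ≈ 2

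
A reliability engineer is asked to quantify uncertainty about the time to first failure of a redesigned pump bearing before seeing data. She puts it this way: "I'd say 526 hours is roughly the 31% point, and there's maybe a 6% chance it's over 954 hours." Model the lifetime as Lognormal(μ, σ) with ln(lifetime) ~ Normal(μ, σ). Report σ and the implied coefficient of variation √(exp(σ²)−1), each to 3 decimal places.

σ ≈ 0.290, CV ≈ 0.297

If T ~ Lognormal(μ,σ) then ln T ~ Normal(μ,σ), so the p-quantile of ln T is μ + z_p·σ.
ln(526) = 6.265 and ln(954) = 6.861; z_{0.31} = -0.4959, z_{0.94} = 1.555.
σ = (6.861 − 6.265)/(1.555 − (-0.4959)) = 0.290.
μ = 6.265 − (-0.4959)·0.290 = 6.409.
CV = √(exp(σ²)−1) = √(exp(0.0843)−1) = 0.297.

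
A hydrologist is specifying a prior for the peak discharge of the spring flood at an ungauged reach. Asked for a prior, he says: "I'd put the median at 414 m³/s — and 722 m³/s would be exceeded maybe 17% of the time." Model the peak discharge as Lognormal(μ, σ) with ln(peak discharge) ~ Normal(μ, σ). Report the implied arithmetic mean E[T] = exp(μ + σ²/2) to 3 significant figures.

E[T] ≈ 491 m³/s

If T ~ Lognormal(μ,σ) then ln T ~ Normal(μ,σ), so the p-quantile of ln T is μ + z_p·σ.
ln(414) = 6.026 and ln(722) = 6.582; z_{0.5} = 0, z_{0.83} = 0.9542.
σ = (6.582 − 6.026)/(0.9542 − (0)) = 0.583.
μ = 6.026 − (0)·0.583 = 6.026.
E[T] = exp(μ + σ²/2) = exp(6.026 + 0.1699) = 491 m³/s.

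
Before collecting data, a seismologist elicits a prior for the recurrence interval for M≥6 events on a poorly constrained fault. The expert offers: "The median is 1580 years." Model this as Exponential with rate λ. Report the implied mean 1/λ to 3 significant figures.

mean ≈ 2280 years

Exponential median = ln 2 / λ, so λ = ln 2 / 1580.0 = 0.000439.
Mean = 1/λ = 2280 years.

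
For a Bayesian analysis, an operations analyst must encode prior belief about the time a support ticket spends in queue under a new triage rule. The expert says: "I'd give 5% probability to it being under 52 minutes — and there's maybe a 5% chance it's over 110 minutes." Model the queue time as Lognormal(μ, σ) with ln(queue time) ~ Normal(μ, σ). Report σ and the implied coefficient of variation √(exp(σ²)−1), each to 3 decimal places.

If T ~ Lognormal(μ,σ) then ln T ~ Normal(μ,σ), so the p-quantile of ln T is μ + z_p·σ.
ln(52) = 3.951 and ln(110) = 4.7; z_{0.05} = -1.645, z_{0.95} = 1.645.
σ = (4.7 − 3.951)/(1.645 − (-1.645)) = 0.228.
μ = 3.951 − (-1.645)·0.228 = 4.326.
CV = √(exp(σ²)−1) = √(exp(0.0519)−1) = 0.231.

σ ≈ 0.228, CV ≈ 0.231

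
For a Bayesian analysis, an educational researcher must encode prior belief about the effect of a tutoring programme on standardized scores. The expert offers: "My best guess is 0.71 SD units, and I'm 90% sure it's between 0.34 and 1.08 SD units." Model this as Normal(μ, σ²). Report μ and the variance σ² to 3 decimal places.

μ = 0.710, σ² = 0.051

A symmetric 90% interval runs μ ± z·σ with z = 1.645.
Half-width = 0.37, so σ = 0.37/1.645 = 0.2249 and σ² = 0.051.
μ is the stated best guess, 0.710.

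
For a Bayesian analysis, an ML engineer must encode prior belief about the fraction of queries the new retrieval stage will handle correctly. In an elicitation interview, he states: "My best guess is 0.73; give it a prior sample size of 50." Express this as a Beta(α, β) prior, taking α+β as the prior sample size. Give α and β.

Under the effective-sample-size interpretation, Beta(α, β) has prior mean α/(α+β) and prior sample size α+β.
So α+β = 50 and α/(α+β) = 0.73, giving α = 0.73·50 = 36.5 and β = 50 − 36.5 = 13.5.

α = 36.5, β = 13.5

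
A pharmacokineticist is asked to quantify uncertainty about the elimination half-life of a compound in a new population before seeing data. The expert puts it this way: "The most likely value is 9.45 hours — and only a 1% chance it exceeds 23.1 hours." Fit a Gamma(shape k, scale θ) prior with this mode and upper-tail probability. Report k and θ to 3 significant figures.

Gamma(k,θ) with k>1 has mode (k−1)θ, so θ = 9.45/(k−1).
Need P(X < 23.1) = 0.99 with θ tied to k this way. Start at k = 2, θ = 9.45: P(X<23.1) ≈ 0.701.
Too low — raise k to concentrate. Iterating converges to k ≈ 6.9.
Then θ = 9.45/(6.9−1) ≈ 1.6.

k ≈ 6.9, θ ≈ 1.6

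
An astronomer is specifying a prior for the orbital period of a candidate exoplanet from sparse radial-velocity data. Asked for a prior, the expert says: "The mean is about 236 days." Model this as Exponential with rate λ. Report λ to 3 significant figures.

λ ≈ 0.00424

Exponential mean = 1/λ, so λ = 1/236.0 = 0.00424.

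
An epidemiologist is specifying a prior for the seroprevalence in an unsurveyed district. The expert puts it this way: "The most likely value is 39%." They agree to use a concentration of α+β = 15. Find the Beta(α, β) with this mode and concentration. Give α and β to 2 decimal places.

α = 6.07, β = 8.93

For α,β > 1 the Beta mode is (α−1)/(α+β−2). With α+β = 15, the mode is (α−1)/13.
Set (α−1)/13 = 0.39 → α = 1 + 0.39·13 = 6.07.
β = 15 − α = 8.93.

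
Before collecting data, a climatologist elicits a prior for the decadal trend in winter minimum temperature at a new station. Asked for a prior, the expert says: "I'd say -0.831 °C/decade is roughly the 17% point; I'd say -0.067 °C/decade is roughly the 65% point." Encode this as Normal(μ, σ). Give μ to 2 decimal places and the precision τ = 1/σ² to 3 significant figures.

μ = -0.29, τ = 3.07

The p-quantile of Normal(μ,σ) is μ + z_p·σ, with z_{0.17} = -0.9542 and z_{0.65} = 0.3853.
Eliminate σ: μ = (z₂·x₁ − z₁·x₂)/(z₂ − z₁) = (0.3853·-0.831 − (-0.9542)·-0.067)/1.339 = -0.29.
Then σ = (x₂ − x₁)/(z₂ − z₁) = (-0.067 − -0.831)/1.339 = 0.57.
Precision τ = 1/σ² = 1/0.5704² = 3.07.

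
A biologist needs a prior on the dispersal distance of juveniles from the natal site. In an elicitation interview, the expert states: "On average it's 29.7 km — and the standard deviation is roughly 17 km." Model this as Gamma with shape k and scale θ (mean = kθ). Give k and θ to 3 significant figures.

k ≈ 3.05, θ ≈ 9.73

For Gamma(k, scale θ): mean = kθ, variance = kθ², so CV = 1/√k.
CV = SD/mean = 17/29.7 = 0.5724, hence k = 1/CV² = 3.05.
Then θ = mean/k = 29.7/3.05 = 9.73.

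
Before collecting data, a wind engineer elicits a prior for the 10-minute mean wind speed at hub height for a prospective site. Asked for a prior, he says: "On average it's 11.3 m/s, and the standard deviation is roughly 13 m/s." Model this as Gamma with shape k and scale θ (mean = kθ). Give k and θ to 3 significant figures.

k ≈ 0.756, θ ≈ 15

For Gamma(k, scale θ): mean = kθ, variance = kθ², so CV = 1/√k.
CV = SD/mean = 13/11.3 = 1.15, hence k = 1/CV² = 0.756.
Then θ = mean/k = 11.3/0.756 = 15.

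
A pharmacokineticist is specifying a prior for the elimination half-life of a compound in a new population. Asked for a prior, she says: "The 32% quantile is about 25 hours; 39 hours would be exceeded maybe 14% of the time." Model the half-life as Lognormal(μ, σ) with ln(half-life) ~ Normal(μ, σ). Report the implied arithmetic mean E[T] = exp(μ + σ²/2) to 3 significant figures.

If T ~ Lognormal(μ,σ) then ln T ~ Normal(μ,σ), so the p-quantile of ln T is μ + z_p·σ.
ln(25) = 3.219 and ln(39) = 3.664; z_{0.32} = -0.4677, z_{0.86} = 1.08.
σ = (3.664 − 3.219)/(1.08 − (-0.4677)) = 0.287.
μ = 3.219 − (-0.4677)·0.287 = 3.353.
E[T] = exp(μ + σ²/2) = exp(3.353 + 0.0413) = 29.8 hours.

E[T] ≈ 29.8 hours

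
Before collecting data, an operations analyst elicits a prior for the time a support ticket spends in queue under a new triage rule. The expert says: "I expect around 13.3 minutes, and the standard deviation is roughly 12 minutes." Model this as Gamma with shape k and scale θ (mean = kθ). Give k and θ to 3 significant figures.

k ≈ 1.23, θ ≈ 10.8

For Gamma(k, scale θ): mean = kθ, variance = kθ², so CV = 1/√k.
CV = SD/mean = 12/13.3 = 0.9023, hence k = 1/CV² = 1.23.
Then θ = mean/k = 13.3/1.23 = 10.8.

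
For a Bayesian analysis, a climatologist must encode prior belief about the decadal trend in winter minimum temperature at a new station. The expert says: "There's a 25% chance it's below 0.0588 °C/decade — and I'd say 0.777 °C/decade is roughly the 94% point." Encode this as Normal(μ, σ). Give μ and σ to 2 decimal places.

For Normal(μ,σ), the p-quantile is μ + z_p·σ. Here z_{0.25} = -0.6745, z_{0.94} = 1.555.
So 0.0588 = μ − 0.6745σ and 0.777 = μ + 1.555σ.
Subtracting: σ = (0.777 − 0.0588)/(1.555 − (-0.6745)) = 0.32.
Then μ = 0.0588 − (-0.6745)·0.32 = 0.28.

μ = 0.28, σ = 0.32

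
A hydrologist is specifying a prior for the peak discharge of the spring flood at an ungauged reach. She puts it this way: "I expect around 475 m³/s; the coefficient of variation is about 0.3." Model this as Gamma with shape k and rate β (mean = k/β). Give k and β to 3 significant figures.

For Gamma(k, rate β): mean = k/β, variance = k/β², so CV = 1/√k.
CV = 0.3, hence k = 1/CV² = 11.1.
Then β = k/mean = 11.1/475 = 0.0234.

k ≈ 11.1, β ≈ 0.0234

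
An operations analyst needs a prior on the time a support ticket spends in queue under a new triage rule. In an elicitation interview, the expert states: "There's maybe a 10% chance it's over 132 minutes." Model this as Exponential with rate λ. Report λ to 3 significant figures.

P(T > 132.0) = e^(−λ·132.0) = 0.1, so λ = −ln(0.1)/132.0 = 0.0174.

λ ≈ 0.0174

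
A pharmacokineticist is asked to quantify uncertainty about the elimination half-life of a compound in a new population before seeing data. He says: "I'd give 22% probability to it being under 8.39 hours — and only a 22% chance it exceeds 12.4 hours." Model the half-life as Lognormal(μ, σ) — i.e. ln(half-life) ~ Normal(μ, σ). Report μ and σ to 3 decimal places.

If T ~ Lognormal(μ,σ) then ln T ~ Normal(μ,σ), so the p-quantile of ln T is μ + z_p·σ.
ln(8.39) = 2.127 and ln(12.4) = 2.518; z_{0.22} = -0.7722, z_{0.78} = 0.7722.
σ = (2.518 − 2.127)/(0.7722 − (-0.7722)) = 0.253.
μ = 2.127 − (-0.7722)·0.253 = 2.322.

μ ≈ 2.322, σ ≈ 0.253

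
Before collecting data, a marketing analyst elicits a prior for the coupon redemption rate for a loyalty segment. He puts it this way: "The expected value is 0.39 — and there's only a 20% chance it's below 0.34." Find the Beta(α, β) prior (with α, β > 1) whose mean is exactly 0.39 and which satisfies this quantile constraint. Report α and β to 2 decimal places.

α ≈ 26.64, β ≈ 41.67

With mean 0.39 fixed, write α = 0.39s, β = 0.61s where s = α+β.
Need P(θ < 0.34) = 0.2 under Beta(0.39s, 0.61s). Normal approximation: (q−m)/√(m(1−m)/s) ≈ z_{0.2} = -0.842, so s ≈ 0.39·0.61·(-0.842)²/(0.34−0.39)² = 67.4.
At s = 67.4: P(θ<0.34) ≈ 0.202. Adjusting to match 0.2 gives s ≈ 68.31.
So α = 0.39·68.31 ≈ 26.64, β = 0.61·68.31 ≈ 41.67.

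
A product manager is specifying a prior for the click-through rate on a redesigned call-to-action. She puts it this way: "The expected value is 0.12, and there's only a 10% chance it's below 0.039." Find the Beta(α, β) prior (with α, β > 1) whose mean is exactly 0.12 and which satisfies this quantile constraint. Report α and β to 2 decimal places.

With mean 0.12 fixed, write α = 0.12s, β = 0.88s where s = α+β.
Need P(θ < 0.039) = 0.1 under Beta(0.12s, 0.88s). Normal approximation: (q−m)/√(m(1−m)/s) ≈ z_{0.1} = -1.28, so s ≈ 0.12·0.88·(-1.28)²/(0.039−0.12)² = 26.4.
At s = 26.4: P(θ<0.039) ≈ 0.059. Adjusting to match 0.1 gives s ≈ 19.30.
So α = 0.12·19.30 ≈ 2.32, β = 0.88·19.30 ≈ 16.98.

α ≈ 2.32, β ≈ 16.98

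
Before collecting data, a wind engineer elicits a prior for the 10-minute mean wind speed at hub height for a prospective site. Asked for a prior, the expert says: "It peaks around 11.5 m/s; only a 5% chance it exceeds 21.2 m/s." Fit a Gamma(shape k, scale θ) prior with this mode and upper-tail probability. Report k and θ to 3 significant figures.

k ≈ 8.44, θ ≈ 1.55

Gamma(k,θ) with k>1 has mode (k−1)θ, so θ = 11.5/(k−1).
Need P(X < 21.2) = 0.95 with θ tied to k this way. Start at k = 2, θ = 11.5: P(X<21.2) ≈ 0.550.
Too low — raise k to concentrate. Iterating converges to k ≈ 8.44.
Then θ = 11.5/(8.44−1) ≈ 1.55.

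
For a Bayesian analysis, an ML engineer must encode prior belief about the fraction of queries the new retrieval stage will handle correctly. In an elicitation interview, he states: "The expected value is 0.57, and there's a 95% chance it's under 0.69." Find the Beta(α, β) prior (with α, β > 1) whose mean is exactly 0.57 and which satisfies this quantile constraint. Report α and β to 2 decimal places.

With mean 0.57 fixed, write α = 0.57s, β = 0.43s where s = α+β.
Need P(θ < 0.69) = 0.95 under Beta(0.57s, 0.43s). Normal approximation: (q−m)/√(m(1−m)/s) ≈ z_{0.95} = 1.64, so s ≈ 0.57·0.43·(1.64)²/(0.69−0.57)² = 46.1.
At s = 46.1: P(θ<0.69) ≈ 0.954. Adjusting to match 0.95 gives s ≈ 43.78.
So α = 0.57·43.78 ≈ 24.95, β = 0.43·43.78 ≈ 18.82.

α ≈ 24.95, β ≈ 18.82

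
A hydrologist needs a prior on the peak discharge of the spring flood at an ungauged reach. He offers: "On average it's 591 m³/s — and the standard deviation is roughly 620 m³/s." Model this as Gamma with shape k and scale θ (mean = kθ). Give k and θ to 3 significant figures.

k ≈ 0.909, θ ≈ 650

For Gamma(k, scale θ): mean = kθ, variance = kθ², so CV = 1/√k.
CV = SD/mean = 620/591 = 1.049, hence k = 1/CV² = 0.909.
Then θ = mean/k = 591/0.909 = 650.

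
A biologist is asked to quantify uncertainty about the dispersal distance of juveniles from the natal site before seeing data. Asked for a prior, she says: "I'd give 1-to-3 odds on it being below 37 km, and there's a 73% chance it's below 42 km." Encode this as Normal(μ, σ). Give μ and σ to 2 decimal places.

μ = 39.62, σ = 3.88

For Normal(μ,σ), the p-quantile is μ + z_p·σ. Here z_{0.25} = -0.6745, z_{0.73} = 0.6128.
So 37 = μ − 0.6745σ and 42 = μ + 0.6128σ.
Subtracting: σ = (42 − 37)/(0.6128 − (-0.6745)) = 3.88.
Then μ = 37 − (-0.6745)·3.88 = 39.62.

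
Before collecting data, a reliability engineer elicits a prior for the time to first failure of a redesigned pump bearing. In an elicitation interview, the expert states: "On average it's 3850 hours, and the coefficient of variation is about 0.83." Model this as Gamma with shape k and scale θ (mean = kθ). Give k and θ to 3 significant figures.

For Gamma(k, scale θ): mean = kθ, variance = kθ², so CV = 1/√k.
CV = 0.83, hence k = 1/CV² = 1.45.
Then θ = mean/k = 3850/1.45 = 2650.

k ≈ 1.45, θ ≈ 2650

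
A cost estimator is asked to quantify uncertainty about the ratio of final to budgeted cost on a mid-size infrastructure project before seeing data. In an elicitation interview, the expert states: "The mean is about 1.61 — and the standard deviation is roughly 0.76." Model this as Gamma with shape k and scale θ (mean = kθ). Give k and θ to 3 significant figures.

For Gamma(k, scale θ): mean = kθ, variance = kθ², so CV = 1/√k.
CV = SD/mean = 0.76/1.61 = 0.472, hence k = 1/CV² = 4.49.
Then θ = mean/k = 1.61/4.49 = 0.359.

k ≈ 4.49, θ ≈ 0.359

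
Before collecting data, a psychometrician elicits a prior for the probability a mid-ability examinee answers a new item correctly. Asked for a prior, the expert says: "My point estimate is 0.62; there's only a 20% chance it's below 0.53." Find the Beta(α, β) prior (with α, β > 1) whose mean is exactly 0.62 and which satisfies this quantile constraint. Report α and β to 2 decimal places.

α ≈ 12.50, β ≈ 7.66

With mean 0.62 fixed, write α = 0.62s, β = 0.38s where s = α+β.
Need P(θ < 0.53) = 0.2 under Beta(0.62s, 0.38s). Normal approximation: (q−m)/√(m(1−m)/s) ≈ z_{0.2} = -0.842, so s ≈ 0.62·0.38·(-0.842)²/(0.53−0.62)² = 20.6.
At s = 20.6: P(θ<0.53) ≈ 0.198. Adjusting to match 0.2 gives s ≈ 20.17.
So α = 0.62·20.17 ≈ 12.50, β = 0.38·20.17 ≈ 7.66.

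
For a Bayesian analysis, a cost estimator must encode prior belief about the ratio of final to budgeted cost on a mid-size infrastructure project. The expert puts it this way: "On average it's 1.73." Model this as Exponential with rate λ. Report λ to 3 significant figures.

λ ≈ 0.578

Exponential mean = 1/λ, so λ = 1/1.73 = 0.578.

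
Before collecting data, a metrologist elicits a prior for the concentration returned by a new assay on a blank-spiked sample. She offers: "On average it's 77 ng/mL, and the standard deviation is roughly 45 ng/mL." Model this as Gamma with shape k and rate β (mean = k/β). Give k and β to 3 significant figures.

k ≈ 2.93, β ≈ 0.038

For Gamma(k, rate β): mean = k/β, variance = k/β², so CV = 1/√k.
CV = SD/mean = 45/77 = 0.5844, hence k = 1/CV² = 2.93.
Then β = k/mean = 2.93/77 = 0.038.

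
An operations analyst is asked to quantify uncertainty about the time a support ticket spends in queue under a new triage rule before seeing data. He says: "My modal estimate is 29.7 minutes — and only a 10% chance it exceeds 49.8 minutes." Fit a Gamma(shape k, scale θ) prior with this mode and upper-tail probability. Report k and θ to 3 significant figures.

k ≈ 8.08, θ ≈ 4.2

Gamma(k,θ) with k>1 has mode (k−1)θ, so θ = 29.7/(k−1).
Need P(X < 49.8) = 0.9 with θ tied to k this way. Start at k = 2, θ = 29.7: P(X<49.8) ≈ 0.500.
Too low — raise k to concentrate. Iterating converges to k ≈ 8.08.
Then θ = 29.7/(8.08−1) ≈ 4.2.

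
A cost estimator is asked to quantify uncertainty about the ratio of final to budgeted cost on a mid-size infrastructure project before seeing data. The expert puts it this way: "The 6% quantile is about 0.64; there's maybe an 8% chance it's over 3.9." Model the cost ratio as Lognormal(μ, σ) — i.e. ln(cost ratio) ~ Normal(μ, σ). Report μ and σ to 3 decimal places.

μ ≈ 0.503, σ ≈ 0.611

If T ~ Lognormal(μ,σ) then ln T ~ Normal(μ,σ), so the p-quantile of ln T is μ + z_p·σ.
ln(0.64) = -0.4463 and ln(3.9) = 1.361; z_{0.06} = -1.555, z_{0.92} = 1.405.
σ = (1.361 − -0.4463)/(1.405 − (-1.555)) = 0.611.
μ = -0.4463 − (-1.555)·0.611 = 0.503.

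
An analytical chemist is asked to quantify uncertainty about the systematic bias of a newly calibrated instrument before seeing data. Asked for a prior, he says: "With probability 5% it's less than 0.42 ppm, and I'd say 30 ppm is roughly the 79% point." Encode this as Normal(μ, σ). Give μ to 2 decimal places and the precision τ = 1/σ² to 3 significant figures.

μ = 20.27, τ = 0.00687

The p-quantile of Normal(μ,σ) is μ + z_p·σ, with z_{0.05} = -1.645 and z_{0.79} = 0.8064.
Eliminate σ: μ = (z₂·x₁ − z₁·x₂)/(z₂ − z₁) = (0.8064·0.42 − (-1.645)·30)/2.451 = 20.27.
Then σ = (x₂ − x₁)/(z₂ − z₁) = (30 − 0.42)/2.451 = 12.07.
Precision τ = 1/σ² = 1/12.07² = 0.00687.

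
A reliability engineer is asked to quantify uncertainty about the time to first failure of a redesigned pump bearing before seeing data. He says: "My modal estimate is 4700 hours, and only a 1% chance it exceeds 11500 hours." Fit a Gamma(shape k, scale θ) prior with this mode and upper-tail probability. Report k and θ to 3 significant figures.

k ≈ 6.89, θ ≈ 798

Gamma(k,θ) with k>1 has mode (k−1)θ, so θ = 4700/(k−1).
Need P(X < 11500) = 0.99 with θ tied to k this way. Start at k = 2, θ = 4700: P(X<11500) ≈ 0.702.
Too low — raise k to concentrate. Iterating converges to k ≈ 6.89.
Then θ = 4700/(6.89−1) ≈ 798.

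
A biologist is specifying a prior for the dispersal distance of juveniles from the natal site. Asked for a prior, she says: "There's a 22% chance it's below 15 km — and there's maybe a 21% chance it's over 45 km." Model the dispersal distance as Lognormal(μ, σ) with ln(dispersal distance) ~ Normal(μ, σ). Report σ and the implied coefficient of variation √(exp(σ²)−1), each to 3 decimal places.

If T ~ Lognormal(μ,σ) then ln T ~ Normal(μ,σ), so the p-quantile of ln T is μ + z_p·σ.
ln(15) = 2.708 and ln(45) = 3.807; z_{0.22} = -0.7722, z_{0.79} = 0.8064.
σ = (3.807 − 2.708)/(0.8064 − (-0.7722)) = 0.696.
μ = 2.708 − (-0.7722)·0.696 = 3.245.
CV = √(exp(σ²)−1) = √(exp(0.4843)−1) = 0.789.

σ ≈ 0.696, CV ≈ 0.789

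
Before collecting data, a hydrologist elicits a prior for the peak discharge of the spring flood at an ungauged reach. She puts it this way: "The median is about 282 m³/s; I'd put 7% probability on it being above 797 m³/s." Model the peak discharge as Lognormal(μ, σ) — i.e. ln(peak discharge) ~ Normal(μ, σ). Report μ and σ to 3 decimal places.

μ ≈ 5.642, σ ≈ 0.704

If T ~ Lognormal(μ,σ) then ln T ~ Normal(μ,σ), so the p-quantile of ln T is μ + z_p·σ.
ln(282) = 5.642 and ln(797) = 6.681; z_{0.5} = 0, z_{0.93} = 1.476.
σ = (6.681 − 5.642)/(1.476 − (0)) = 0.704.
μ = 5.642 − (0)·0.704 = 5.642.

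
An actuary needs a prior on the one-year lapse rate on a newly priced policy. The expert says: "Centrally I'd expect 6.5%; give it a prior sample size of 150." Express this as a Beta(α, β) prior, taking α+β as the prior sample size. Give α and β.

α = 9.75, β = 140.25

Under the effective-sample-size interpretation, Beta(α, β) has prior mean α/(α+β) and prior sample size α+β.
So α+β = 150 and α/(α+β) = 0.065, giving α = 0.065·150 = 9.75 and β = 150 − 9.75 = 140.25.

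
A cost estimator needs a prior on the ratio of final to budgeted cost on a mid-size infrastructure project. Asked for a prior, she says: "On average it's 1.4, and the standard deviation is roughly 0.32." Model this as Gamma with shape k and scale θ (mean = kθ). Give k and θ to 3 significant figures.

For Gamma(k, scale θ): mean = kθ, variance = kθ², so CV = 1/√k.
CV = SD/mean = 0.32/1.4 = 0.2286, hence k = 1/CV² = 19.1.
Then θ = mean/k = 1.4/19.1 = 0.0731.

k ≈ 19.1, θ ≈ 0.0731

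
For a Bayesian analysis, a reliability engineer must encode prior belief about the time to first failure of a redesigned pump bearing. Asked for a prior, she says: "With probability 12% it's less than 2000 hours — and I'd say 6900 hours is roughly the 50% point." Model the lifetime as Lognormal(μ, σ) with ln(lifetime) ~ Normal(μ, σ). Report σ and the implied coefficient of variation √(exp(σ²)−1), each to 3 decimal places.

If T ~ Lognormal(μ,σ) then ln T ~ Normal(μ,σ), so the p-quantile of ln T is μ + z_p·σ.
ln(2000) = 7.601 and ln(6900) = 8.839; z_{0.12} = -1.175, z_{0.5} = 0.
σ = (8.839 − 7.601)/(0 − (-1.175)) = 1.054.
μ = 7.601 − (-1.175)·1.054 = 8.839.
CV = √(exp(σ²)−1) = √(exp(1.1108)−1) = 1.427.

σ ≈ 1.054, CV ≈ 1.427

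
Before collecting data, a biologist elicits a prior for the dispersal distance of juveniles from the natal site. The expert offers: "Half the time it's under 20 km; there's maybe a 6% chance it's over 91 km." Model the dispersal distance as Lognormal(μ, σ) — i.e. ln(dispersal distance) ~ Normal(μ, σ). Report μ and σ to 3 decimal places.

μ ≈ 2.996, σ ≈ 0.975

If T ~ Lognormal(μ,σ) then ln T ~ Normal(μ,σ), so the p-quantile of ln T is μ + z_p·σ.
ln(20) = 2.996 and ln(91) = 4.511; z_{0.5} = 0, z_{0.94} = 1.555.
σ = (4.511 − 2.996)/(1.555 − (0)) = 0.975.
μ = 2.996 − (0)·0.975 = 2.996.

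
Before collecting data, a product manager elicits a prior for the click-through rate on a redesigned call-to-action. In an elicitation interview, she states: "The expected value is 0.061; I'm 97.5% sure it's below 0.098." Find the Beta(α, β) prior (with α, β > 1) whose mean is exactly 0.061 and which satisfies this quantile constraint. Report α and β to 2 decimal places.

α ≈ 12.20, β ≈ 187.79

With mean 0.061 fixed, write α = 0.061s, β = 0.939s where s = α+β.
Need P(θ < 0.098) = 0.975 under Beta(0.061s, 0.939s). Normal approximation: (q−m)/√(m(1−m)/s) ≈ z_{0.975} = 1.96, so s ≈ 0.061·0.939·(1.96)²/(0.098−0.061)² = 160.7.
At s = 160.7: P(θ<0.098) ≈ 0.962. Adjusting to match 0.975 gives s ≈ 199.99.
So α = 0.061·199.99 ≈ 12.20, β = 0.939·199.99 ≈ 187.79.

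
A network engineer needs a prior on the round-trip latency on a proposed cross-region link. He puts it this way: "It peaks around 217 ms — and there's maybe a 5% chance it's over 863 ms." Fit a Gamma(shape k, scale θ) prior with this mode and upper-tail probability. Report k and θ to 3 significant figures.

Gamma(k,θ) with k>1 has mode (k−1)θ, so θ = 217/(k−1).
Need P(X < 863) = 0.95 with θ tied to k this way. Start at k = 2, θ = 217: P(X<863) ≈ 0.907.
Too low — raise k to concentrate. Iterating converges to k ≈ 2.32.
Then θ = 217/(2.32−1) ≈ 164.

k ≈ 2.32, θ ≈ 164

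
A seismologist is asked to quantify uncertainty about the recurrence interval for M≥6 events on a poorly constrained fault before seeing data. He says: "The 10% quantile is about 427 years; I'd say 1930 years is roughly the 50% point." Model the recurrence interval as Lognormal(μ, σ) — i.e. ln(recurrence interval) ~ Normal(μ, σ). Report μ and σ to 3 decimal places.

μ ≈ 7.565, σ ≈ 1.177

If T ~ Lognormal(μ,σ) then ln T ~ Normal(μ,σ), so the p-quantile of ln T is μ + z_p·σ.
ln(427) = 6.057 and ln(1930) = 7.565; z_{0.1} = -1.282, z_{0.5} = 0.
σ = (7.565 − 6.057)/(0 − (-1.282)) = 1.177.
μ = 6.057 − (-1.282)·1.177 = 7.565.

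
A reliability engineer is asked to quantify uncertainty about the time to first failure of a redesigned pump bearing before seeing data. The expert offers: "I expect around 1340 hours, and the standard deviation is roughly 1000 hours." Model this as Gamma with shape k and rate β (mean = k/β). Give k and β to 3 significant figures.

For Gamma(k, rate β): mean = k/β, variance = k/β², so CV = 1/√k.
CV = SD/mean = 1000/1340 = 0.7463, hence k = 1/CV² = 1.8.
Then β = k/mean = 1.8/1340 = 0.00134.

k ≈ 1.8, β ≈ 0.00134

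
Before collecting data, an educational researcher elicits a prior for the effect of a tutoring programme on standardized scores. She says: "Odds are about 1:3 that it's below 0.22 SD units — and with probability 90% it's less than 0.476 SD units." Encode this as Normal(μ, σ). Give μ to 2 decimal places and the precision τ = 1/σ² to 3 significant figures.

μ = 0.31, τ = 58.4

The p-quantile of Normal(μ,σ) is μ + z_p·σ, with z_{0.25} = -0.6745 and z_{0.9} = 1.282.
Eliminate σ: μ = (z₂·x₁ − z₁·x₂)/(z₂ − z₁) = (1.282·0.22 − (-0.6745)·0.476)/1.956 = 0.31.
Then σ = (x₂ − x₁)/(z₂ − z₁) = (0.476 − 0.22)/1.956 = 0.13.
Precision τ = 1/σ² = 1/0.1309² = 58.4.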